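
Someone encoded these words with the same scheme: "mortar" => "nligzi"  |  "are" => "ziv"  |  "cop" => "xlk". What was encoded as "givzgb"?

treaty

Each letter is replaced by its mirror in the alphabet: a↔z, b↔y, c↔x, and so on (the Atbash cipher).
Decoding givzgb: g↔t, i↔r, v↔e, z↔a, g↔t, b↔y.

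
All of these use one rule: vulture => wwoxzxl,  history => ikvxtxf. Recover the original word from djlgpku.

In vulture: v→w is +1, u→w is +2, l→o is +3, t→x is +4 — the shift increases by 1 each position. Each letter shifts forward by (position + 1), i.e. 1, 2, 3, … — the shift grows by one for each successive letter.
Decoding djlgpku: d−1=c, j−2=h, l−3=i, g−4=c, p−5=k, k−6=e, u−7=n.

chicken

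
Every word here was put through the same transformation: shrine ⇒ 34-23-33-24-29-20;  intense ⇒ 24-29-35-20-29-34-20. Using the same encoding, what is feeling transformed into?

Letters become their 1-based position plus 15 (so a→16, b→17, …).
For feeling: f=6→21, e=5→20, e=5→20, l=12→27, i=9→24, n=14→29, g=7→22.

21-20-20-27-24-29-22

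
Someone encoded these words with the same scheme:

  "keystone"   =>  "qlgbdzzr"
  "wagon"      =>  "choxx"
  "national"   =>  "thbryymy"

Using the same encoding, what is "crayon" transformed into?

iyihyy

The shift increases by 1 at each position, starting from +6: 6, 7, 8, ….
Applying it to crayon: c+6=i, r+7=y, a+8=i, y+9=h, o+10=y, n+11=y.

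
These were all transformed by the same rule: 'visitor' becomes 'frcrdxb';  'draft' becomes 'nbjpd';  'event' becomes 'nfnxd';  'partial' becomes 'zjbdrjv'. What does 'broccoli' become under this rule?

The shift depends on letter class: consonant v→f is +10, but vowel i→r is +9. Vowels shift forward by 9 and consonants shift forward by 10.
Applying it to broccoli: b(cons)+10=l, r(cons)+10=b, o(vowel)+9=x, c(cons)+10=m, c(cons)+10=m, o(vowel)+9=x, l(cons)+10=v, i(vowel)+9=r.

lbxmmxvr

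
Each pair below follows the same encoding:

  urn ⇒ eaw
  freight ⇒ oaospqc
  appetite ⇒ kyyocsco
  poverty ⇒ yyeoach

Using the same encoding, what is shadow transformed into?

bqkmyf

Two shifts are in play — +10 for a/e/i/o/u, +9 for every other letter.
Applying it to shadow: s(cons)+9=b, h(cons)+9=q, a(vowel)+10=k, d(cons)+9=m, o(vowel)+10=y, w(cons)+9=f.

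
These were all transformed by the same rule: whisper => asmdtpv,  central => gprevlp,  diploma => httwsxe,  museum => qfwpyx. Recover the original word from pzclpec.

A repeating key of period 2 is used — shifts +4, +11 over and over.
Decoding pzclpec: p−4=l, z−11=o, c−4=y, l−11=a, p−4=l, e−11=t, c−4=y.

loyalty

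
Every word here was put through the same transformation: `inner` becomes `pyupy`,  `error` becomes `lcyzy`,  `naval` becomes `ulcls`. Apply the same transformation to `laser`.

Shifts by position in inner: pos 0: i→p (+7), pos 1: n→y (+11), pos 2: n→u (+7), pos 3: e→p (+11) — repeating every 2. The shifts repeat in a cycle of length 2: positions 0,1,… shift by +7, +11, then the pattern repeats.
Applying it to laser: l+7=s, a+11=l, s+7=z, e+11=p, r+7=y.

slzpy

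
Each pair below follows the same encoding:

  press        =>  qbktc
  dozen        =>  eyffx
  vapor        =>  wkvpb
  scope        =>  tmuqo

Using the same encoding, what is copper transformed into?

Shifts by position in press: pos 0: p→q (+1), pos 1: r→b (+10), pos 2: e→k (+6), pos 3: s→t (+1), pos 4: s→c (+10) — repeating every 3. A repeating key of period 3 is used — shifts +1, +10, +6 over and over.
On copper: c+1=d, o+10=y, p+6=v, p+1=q, e+10=o, r+6=x.

dyvqox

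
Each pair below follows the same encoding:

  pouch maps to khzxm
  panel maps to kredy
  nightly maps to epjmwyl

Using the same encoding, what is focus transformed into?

Each letter's alphabet position (a=0..z=25) is mapped through 3·x+17 mod 26 — an affine cipher.
On focus: f(5)→3·5+17≡6=g; o(14)→3·14+17≡7=h; c(2)→3·2+17≡23=x; u(20)→3·20+17≡25=z; s(18)→3·18+17≡19=t (all mod 26).

ghxzt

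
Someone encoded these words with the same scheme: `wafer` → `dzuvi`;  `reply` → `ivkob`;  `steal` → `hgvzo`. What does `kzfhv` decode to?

pause

This is the alphabet-reversal cipher (Atbash): a becomes z, b becomes y, etc.
Undoing it on kzfhv: k↔p, z↔a, f↔u, h↔s, v↔e.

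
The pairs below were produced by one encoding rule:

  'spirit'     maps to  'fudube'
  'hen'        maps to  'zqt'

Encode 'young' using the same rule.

szgak

Two steps: reverse the string, then apply a Caesar shift of +12.
For young: reverse → gnuoy; then shift: g+12=s, n+12=z, u+12=g, o+12=a, y+12=k.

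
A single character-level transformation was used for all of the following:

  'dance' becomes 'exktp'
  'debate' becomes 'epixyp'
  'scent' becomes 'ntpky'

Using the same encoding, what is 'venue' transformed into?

d(3)→e(4) and a(0)→x(23) fit y≡11x+23 (mod 26); the inverse of 11 mod 26 is 19. Treating letters as 0–25, the rule is x ↦ 11x + 23 (mod 26).
Applying it to venue: v(21)→11·21+23≡20=u; e(4)→11·4+23≡15=p; n(13)→11·13+23≡10=k; u(20)→11·20+23≡9=j; e(4)→11·4+23≡15=p (all mod 26).

upkjp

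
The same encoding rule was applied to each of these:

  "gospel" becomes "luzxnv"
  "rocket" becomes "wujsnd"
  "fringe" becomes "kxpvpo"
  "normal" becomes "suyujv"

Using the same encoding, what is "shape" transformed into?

Letter i (0-indexed) is shifted by i+5, so successive shifts are 5, 6, 7, ….
On shape: s+5=x, h+6=n, a+7=h, p+8=x, e+9=n.

xnhxn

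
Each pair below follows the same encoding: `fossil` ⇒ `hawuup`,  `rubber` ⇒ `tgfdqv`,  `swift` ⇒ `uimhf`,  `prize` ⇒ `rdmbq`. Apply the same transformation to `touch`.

Shifts by position in fossil: pos 0: f→h (+2), pos 1: o→a (+12), pos 2: s→w (+4), pos 3: s→u (+2), pos 4: i→u (+12), pos 5: l→p (+4) — repeating every 3. It's a Vigenère-style cipher with numeric key [2,12,4]: position i shifts by key[i mod 3].
On touch: t+2=v, o+12=a, u+4=y, c+2=e, h+12=t.

vayet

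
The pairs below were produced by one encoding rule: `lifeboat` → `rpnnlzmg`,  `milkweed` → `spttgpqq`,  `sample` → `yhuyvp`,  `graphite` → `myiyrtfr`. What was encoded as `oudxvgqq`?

involved

In lifeboat: l→r is +6, i→p is +7, f→n is +8, e→n is +9 — the shift increases by 1 each position. Each letter shifts forward by (position + 6), i.e. 6, 7, 8, … — the shift grows by one for each successive letter.
Undoing it on oudxvgqq: o−6=i, u−7=n, d−8=v, x−9=o, v−10=l, g−11=v, q−12=e, q−13=d.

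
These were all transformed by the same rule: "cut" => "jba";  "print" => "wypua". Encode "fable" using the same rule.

mhisl

Compare letters: c→j is +7, u→b is +7, t→a is +7 — a constant shift. This is a Caesar cipher with shift 7.
On fable: f+7=m, a+7=h, b+7=i, l+7=s, e+7=l.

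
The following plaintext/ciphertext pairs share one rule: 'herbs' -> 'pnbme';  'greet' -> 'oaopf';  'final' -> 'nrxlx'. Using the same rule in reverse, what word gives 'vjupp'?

naked

Letter i (0-indexed) is shifted by i+8, so successive shifts are 8, 9, 10, ….
Undoing it on vjupp: v−8=n, j−9=a, u−10=k, p−11=e, p−12=d.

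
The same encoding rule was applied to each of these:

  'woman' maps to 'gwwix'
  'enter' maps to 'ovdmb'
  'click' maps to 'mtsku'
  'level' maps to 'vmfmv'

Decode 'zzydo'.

A repeating key of period 2 is used — shifts +10, +8 over and over.
Reversing it on zzydo: z−10=p, z−8=r, y−10=o, d−8=v, o−10=e.

prove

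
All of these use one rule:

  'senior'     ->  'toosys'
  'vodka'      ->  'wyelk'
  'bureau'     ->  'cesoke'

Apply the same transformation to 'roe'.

The shift depends on letter class: consonant s→t is +1, but vowel e→o is +10. The rule splits by letter class: vowels +10, consonants +1.
For roe: r(cons)+1=s, o(vowel)+10=y, e(vowel)+10=o.

syo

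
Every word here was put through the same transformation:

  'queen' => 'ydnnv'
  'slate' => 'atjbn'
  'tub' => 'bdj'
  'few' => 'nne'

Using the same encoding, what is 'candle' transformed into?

kjvltn

The shift depends on letter class: consonant q→y is +8, but vowel u→d is +9. The rule splits by letter class: vowels +9, consonants +8.
For candle: c(cons)+8=k, a(vowel)+9=j, n(cons)+8=v, d(cons)+8=l, l(cons)+8=t, e(vowel)+9=n.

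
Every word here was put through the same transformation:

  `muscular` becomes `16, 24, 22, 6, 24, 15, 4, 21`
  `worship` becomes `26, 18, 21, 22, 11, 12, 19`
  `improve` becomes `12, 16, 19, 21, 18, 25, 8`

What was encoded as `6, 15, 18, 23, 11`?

m is letter #13 and maps to 16: an offset of 3. Letters become their 1-based position plus 3 (so a→4, b→5, …).
Undoing it on 6, 15, 18, 23, 11: 6→(6−3)÷1=3=c, 15→(15−3)÷1=12=l, 18→(18−3)÷1=15=o, 23→(23−3)÷1=20=t, 11→(11−3)÷1=8=h.

cloth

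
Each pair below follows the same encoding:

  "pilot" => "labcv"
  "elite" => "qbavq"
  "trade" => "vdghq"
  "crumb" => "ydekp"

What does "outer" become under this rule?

p(15)→l(11) and i(8)→a(0) fit y≡9x+6 (mod 26); the inverse of 9 mod 26 is 3. Each letter's alphabet position (a=0..z=25) is mapped through 9·x+6 mod 26 — an affine cipher.
For outer: o(14)→9·14+6≡2=c; u(20)→9·20+6≡4=e; t(19)→9·19+6≡21=v; e(4)→9·4+6≡16=q; r(17)→9·17+6≡3=d (all mod 26).

cevqd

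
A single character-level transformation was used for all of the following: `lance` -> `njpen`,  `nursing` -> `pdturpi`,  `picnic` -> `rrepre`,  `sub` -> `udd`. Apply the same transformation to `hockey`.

The shift depends on letter class: consonant l→n is +2, but vowel a→j is +9. The rule splits by letter class: vowels +9, consonants +2.
For hockey: h(cons)+2=j, o(vowel)+9=x, c(cons)+2=e, k(cons)+2=m, e(vowel)+9=n, y(cons)+2=a.

jxemna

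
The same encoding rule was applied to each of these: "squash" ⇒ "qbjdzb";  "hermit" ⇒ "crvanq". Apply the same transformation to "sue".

ndb

The output letters match the input read backwards, each shifted +9: squash reversed is hsauqs. Two steps: reverse the string, then apply a Caesar shift of +9.
Applying it to sue: reverse → eus; then shift: e+9=n, u+9=d, s+9=b.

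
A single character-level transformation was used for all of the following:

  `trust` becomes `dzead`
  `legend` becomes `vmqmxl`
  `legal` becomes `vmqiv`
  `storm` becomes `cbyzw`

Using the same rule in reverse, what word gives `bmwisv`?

remain

A repeating key of period 2 is used — shifts +10, +8 over and over.
Decoding bmwisv: b−10=r, m−8=e, w−10=m, i−8=a, s−10=i, v−8=n.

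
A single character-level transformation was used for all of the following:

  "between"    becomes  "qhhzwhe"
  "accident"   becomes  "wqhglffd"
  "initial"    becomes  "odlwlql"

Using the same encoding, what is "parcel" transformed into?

ohfuds

The output letters match the input read backwards, each shifted +3: between reversed is neewteb. Read the word backwards and shift each letter +3.
On parcel: reverse → lecrap; then shift: l+3=o, e+3=h, c+3=f, r+3=u, a+3=d, p+3=s.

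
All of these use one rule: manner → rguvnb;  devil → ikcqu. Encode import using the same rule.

nswwad

In manner: m→r is +5, a→g is +6, n→u is +7, n→v is +8 — the shift increases by 1 each position. Letter i (0-indexed) is shifted by i+5, so successive shifts are 5, 6, 7, ….
For import: i+5=n, m+6=s, p+7=w, o+8=w, r+9=a, t+10=d.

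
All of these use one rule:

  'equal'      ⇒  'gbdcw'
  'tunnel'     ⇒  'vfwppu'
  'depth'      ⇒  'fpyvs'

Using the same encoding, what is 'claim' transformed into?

ewjkx

A repeating key of period 3 is used — shifts +2, +11, +9 over and over.
Applying it to claim: c+2=e, l+11=w, a+9=j, i+2=k, m+11=x.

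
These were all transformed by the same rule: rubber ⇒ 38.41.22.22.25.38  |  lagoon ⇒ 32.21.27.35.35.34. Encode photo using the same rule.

36.28.35.40.35

r is letter #18 and maps to 38: an offset of 20. Letters become their 1-based position plus 20 (so a→21, b→22, …).
For photo: p=16→36, h=8→28, o=15→35, t=20→40, o=15→35.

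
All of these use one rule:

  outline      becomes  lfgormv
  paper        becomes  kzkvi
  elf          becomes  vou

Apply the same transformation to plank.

Each pair mirrors across the alphabet (o↔l, u↔f, t↔g): positions sum to 25. Letters are reflected about the middle of the alphabet (position → 25−position): Atbash.
For plank: p↔k, l↔o, a↔z, n↔m, k↔p.

kozmp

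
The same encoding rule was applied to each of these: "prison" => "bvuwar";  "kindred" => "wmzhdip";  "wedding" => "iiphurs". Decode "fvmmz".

train

The shifts repeat in a cycle of length 2: positions 0,1,… shift by +12, +4, then the pattern repeats.
Undoing it on fvmmz: f−12=t, v−4=r, m−12=a, m−4=i, z−12=n.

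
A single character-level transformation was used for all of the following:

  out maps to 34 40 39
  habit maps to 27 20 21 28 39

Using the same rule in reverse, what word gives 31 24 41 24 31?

o is letter #15 and maps to 34: an offset of 19. Each letter is replaced by its alphabet position (a=1..z=26) + 19.
Decoding 31 24 41 24 31: 31→(31−19)÷1=12=l, 24→(24−19)÷1=5=e, 41→(41−19)÷1=22=v, 24→(24−19)÷1=5=e, 31→(31−19)÷1=12=l.

level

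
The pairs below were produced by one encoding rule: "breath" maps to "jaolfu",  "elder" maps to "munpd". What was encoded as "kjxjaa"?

Letter i (0-indexed) is shifted by i+8, so successive shifts are 8, 9, 10, ….
Decoding kjxjaa: k−8=c, j−9=a, x−10=n, j−11=y, a−12=o, a−13=n.

canyon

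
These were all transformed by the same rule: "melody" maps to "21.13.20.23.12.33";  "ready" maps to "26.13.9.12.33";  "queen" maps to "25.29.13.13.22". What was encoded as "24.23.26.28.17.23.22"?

m is letter #13 and maps to 21: an offset of 8. The number is (letter's place in the alphabet, a=1) + 8.
Reversing it on 24.23.26.28.17.23.22: 24→(24−8)÷1=16=p, 23→(23−8)÷1=15=o, 26→(26−8)÷1=18=r, 28→(28−8)÷1=20=t, 17→(17−8)÷1=9=i, 23→(23−8)÷1=15=o, 22→(22−8)÷1=14=n.

portion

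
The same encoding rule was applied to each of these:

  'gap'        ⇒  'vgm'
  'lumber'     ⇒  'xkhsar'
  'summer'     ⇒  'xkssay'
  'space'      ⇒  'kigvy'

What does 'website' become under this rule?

kzoyhkc

The output letters match the input read backwards, each shifted +6: gap reversed is pag. The word is reversed, then every letter is shifted forward by 6.
Applying it to website: reverse → etisbew; then shift: e+6=k, t+6=z, i+6=o, s+6=y, b+6=h, e+6=k, w+6=c.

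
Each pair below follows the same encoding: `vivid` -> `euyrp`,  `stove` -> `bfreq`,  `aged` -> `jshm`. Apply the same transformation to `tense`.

cqqbq

Shifts by position in vivid: pos 0: v→e (+9), pos 1: i→u (+12), pos 2: v→y (+3), pos 3: i→r (+9), pos 4: d→p (+12) — repeating every 3. A repeating key of period 3 is used — shifts +9, +12, +3 over and over.
Applying it to tense: t+9=c, e+12=q, n+3=q, s+9=b, e+12=q.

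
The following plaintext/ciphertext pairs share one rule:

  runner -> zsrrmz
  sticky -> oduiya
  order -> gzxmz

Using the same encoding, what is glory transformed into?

r(17)→z(25) and u(20)→s(18) fit y≡15x+4 (mod 26); the inverse of 15 mod 26 is 7. This is an affine cipher: with a=0,…,z=25, each position x becomes (15x+4) mod 26.
Applying it to glory: g(6)→15·6+4≡16=q; l(11)→15·11+4≡13=n; o(14)→15·14+4≡6=g; r(17)→15·17+4≡25=z; y(24)→15·24+4≡0=a (all mod 26).

qngza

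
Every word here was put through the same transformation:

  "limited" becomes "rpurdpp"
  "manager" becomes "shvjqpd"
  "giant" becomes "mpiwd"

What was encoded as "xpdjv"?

rival

In limited: l→r is +6, i→p is +7, m→u is +8, i→r is +9 — the shift increases by 1 each position. The shift increases by 1 at each position, starting from +6: 6, 7, 8, ….
Undoing it on xpdjv: x−6=r, p−7=i, d−8=v, j−9=a, v−10=l.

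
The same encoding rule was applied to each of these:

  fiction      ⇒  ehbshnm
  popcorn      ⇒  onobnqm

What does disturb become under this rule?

chrstqa

Compare letters: f→e is +25, i→h is +25, c→b is +25 — a constant shift. This is a Caesar cipher with shift 25.
For disturb: d+25=c, i+25=h, s+25=r, t+25=s, u+25=t, r+25=q, b+25=a.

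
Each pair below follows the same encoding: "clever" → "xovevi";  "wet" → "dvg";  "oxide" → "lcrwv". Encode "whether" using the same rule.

Each pair mirrors across the alphabet (c↔x, l↔o, e↔v): positions sum to 25. This is the alphabet-reversal cipher (Atbash): a becomes z, b becomes y, etc.
For whether: w↔d, h↔s, e↔v, t↔g, h↔s, e↔v, r↔i.

dsvgsvi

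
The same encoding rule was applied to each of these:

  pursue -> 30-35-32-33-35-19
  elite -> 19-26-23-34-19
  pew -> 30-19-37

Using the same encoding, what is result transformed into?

Letters become their 1-based position plus 14 (so a→15, b→16, …).
Applying it to result: r=18→32, e=5→19, s=19→33, u=21→35, l=12→26, t=20→34.

32-19-33-35-26-34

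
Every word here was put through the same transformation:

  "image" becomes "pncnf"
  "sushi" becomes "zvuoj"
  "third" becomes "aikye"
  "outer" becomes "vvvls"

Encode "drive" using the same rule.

kskcf

A repeating key of period 3 is used — shifts +7, +1, +2 over and over.
On drive: d+7=k, r+1=s, i+2=k, v+7=c, e+1=f.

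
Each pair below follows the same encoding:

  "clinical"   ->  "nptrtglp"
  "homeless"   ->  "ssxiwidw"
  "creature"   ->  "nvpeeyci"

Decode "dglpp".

scale

Shifts by position in clinical: pos 0: c→n (+11), pos 1: l→p (+4), pos 2: i→t (+11), pos 3: n→r (+4) — repeating every 2. The shifts repeat in a cycle of length 2: positions 0,1,… shift by +11, +4, then the pattern repeats.
Undoing it on dglpp: d−11=s, g−4=c, l−11=a, p−4=l, p−11=e.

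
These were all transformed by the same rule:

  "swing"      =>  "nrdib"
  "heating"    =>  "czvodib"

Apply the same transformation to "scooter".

Compare letters: s→n is +21, w→r is +21, i→d is +21 — a constant shift. This is a Caesar cipher with shift 21.
For scooter: s+21=n, c+21=x, o+21=j, o+21=j, t+21=o, e+21=z, r+21=m.

nxjjozm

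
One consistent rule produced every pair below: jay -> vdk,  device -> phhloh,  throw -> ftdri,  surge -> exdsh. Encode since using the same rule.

elzoh

The shift depends on letter class: consonant j→v is +12, but vowel a→d is +3. Two shifts are in play — +3 for a/e/i/o/u, +12 for every other letter.
Applying it to since: s(cons)+12=e, i(vowel)+3=l, n(cons)+12=z, c(cons)+12=o, e(vowel)+3=h.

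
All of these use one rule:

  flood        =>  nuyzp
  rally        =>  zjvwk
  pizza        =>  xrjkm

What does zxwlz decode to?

In flood: f→n is +8, l→u is +9, o→y is +10, o→z is +11 — the shift increases by 1 each position. Each letter shifts forward by (position + 8), i.e. 8, 9, 10, … — the shift grows by one for each successive letter.
Decoding zxwlz: z−8=r, x−9=o, w−10=m, l−11=a, z−12=n.

roman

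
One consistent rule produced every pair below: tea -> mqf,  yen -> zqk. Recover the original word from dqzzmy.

manner

The output letters match the input read backwards, each shifted +12: tea reversed is aet. Two steps: reverse the string, then apply a Caesar shift of +12.
Undoing it on dqzzmy: shift back: d−12=r, q−12=e, z−12=n, z−12=n, m−12=a, y−12=m → rennam; then reverse → manner.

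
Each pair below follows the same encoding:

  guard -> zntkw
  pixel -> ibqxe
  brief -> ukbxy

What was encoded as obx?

vie

Compare letters: g→z is +19, u→n is +19, a→t is +19 — a constant shift. This is a Caesar cipher with shift 19.
Reversing it on obx: o−19=v, b−19=i, x−19=e.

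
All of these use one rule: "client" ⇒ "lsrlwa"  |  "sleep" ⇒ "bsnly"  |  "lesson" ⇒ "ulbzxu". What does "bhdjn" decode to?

sauce

It's a Vigenère-style cipher with numeric key [9,7]: position i shifts by key[i mod 2].
Reversing it on bhdjn: b−9=s, h−7=a, d−9=u, j−7=c, n−9=e.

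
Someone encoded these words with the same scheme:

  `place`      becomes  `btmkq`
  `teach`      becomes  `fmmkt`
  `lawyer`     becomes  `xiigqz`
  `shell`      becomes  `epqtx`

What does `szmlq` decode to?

grade

It's a Vigenère-style cipher with numeric key [12,8]: position i shifts by key[i mod 2].
Undoing it on szmlq: s−12=g, z−8=r, m−12=a, l−8=d, q−12=e.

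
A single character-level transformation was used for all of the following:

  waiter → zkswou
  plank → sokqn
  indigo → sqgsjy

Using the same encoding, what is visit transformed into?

The shift depends on letter class: consonant w→z is +3, but vowel a→k is +10. The rule splits by letter class: vowels +10, consonants +3.
On visit: v(cons)+3=y, i(vowel)+10=s, s(cons)+3=v, i(vowel)+10=s, t(cons)+3=w.

ysvsw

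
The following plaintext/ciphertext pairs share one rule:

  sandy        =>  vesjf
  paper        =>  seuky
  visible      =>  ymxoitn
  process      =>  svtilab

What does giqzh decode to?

delta

In sandy: s→v is +3, a→e is +4, n→s is +5, d→j is +6 — the shift increases by 1 each position. The shift increases by 1 at each position, starting from +3: 3, 4, 5, ….
Undoing it on giqzh: g−3=d, i−4=e, q−5=l, z−6=t, h−7=a.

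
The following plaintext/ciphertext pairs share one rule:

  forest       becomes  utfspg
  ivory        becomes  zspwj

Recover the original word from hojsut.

The word is reversed, then every letter is shifted forward by 1.
Decoding hojsut: shift back: h−1=g, o−1=n, j−1=i, s−1=r, u−1=t, t−1=s → gnirts; then reverse → string.

string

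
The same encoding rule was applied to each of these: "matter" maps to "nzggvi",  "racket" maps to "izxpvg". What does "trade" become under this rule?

Each letter is replaced by its mirror in the alphabet: a↔z, b↔y, c↔x, and so on (the Atbash cipher).
On trade: t↔g, r↔i, a↔z, d↔w, e↔v.

gizwv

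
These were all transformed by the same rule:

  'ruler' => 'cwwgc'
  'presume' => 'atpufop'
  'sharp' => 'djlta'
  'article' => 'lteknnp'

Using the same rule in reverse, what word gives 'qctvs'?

faith

Shifts by position in ruler: pos 0: r→c (+11), pos 1: u→w (+2), pos 2: l→w (+11), pos 3: e→g (+2) — repeating every 2. The shifts repeat in a cycle of length 2: positions 0,1,… shift by +11, +2, then the pattern repeats.
Undoing it on qctvs: q−11=f, c−2=a, t−11=i, v−2=t, s−11=h.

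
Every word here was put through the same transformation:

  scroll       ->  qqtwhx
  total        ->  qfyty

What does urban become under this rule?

sfgwz

The output letters match the input read backwards, each shifted +5: scroll reversed is llorcs. Two steps: reverse the string, then apply a Caesar shift of +5.
On urban: reverse → nabru; then shift: n+5=s, a+5=f, b+5=g, r+5=w, u+5=z.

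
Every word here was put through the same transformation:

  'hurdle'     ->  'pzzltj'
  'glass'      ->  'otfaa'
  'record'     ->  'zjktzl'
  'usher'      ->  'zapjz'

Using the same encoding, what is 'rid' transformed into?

The rule splits by letter class: vowels +5, consonants +8.
Applying it to rid: r(cons)+8=z, i(vowel)+5=n, d(cons)+8=l.

znl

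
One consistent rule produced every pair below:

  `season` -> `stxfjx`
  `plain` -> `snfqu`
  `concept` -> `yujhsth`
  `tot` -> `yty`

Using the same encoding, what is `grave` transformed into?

jafwl

The output letters match the input read backwards, each shifted +5: season reversed is nosaes. Two steps: reverse the string, then apply a Caesar shift of +5.
For grave: reverse → evarg; then shift: e+5=j, v+5=a, a+5=f, r+5=w, g+5=l.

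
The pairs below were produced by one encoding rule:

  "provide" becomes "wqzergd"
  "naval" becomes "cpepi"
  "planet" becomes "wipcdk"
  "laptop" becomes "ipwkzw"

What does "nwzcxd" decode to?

p(15)→w(22) and r(17)→q(16) fit y≡23x+15 (mod 26); the inverse of 23 mod 26 is 17. Each letter's alphabet position (a=0..z=25) is mapped through 23·x+15 mod 26 — an affine cipher.
Decoding nwzcxd: n(13)→17·(13−15)≡18=s; w(22)→17·(22−15)≡15=p; z(25)→17·(25−15)≡14=o; c(2)→17·(2−15)≡13=n; x(23)→17·(23−15)≡6=g; d(3)→17·(3−15)≡4=e (all mod 26).

sponge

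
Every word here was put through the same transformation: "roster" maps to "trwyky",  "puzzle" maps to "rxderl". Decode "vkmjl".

thief

In roster: r→t is +2, o→r is +3, s→w is +4, t→y is +5 — the shift increases by 1 each position. Letter i (0-indexed) is shifted by i+2, so successive shifts are 2, 3, 4, ….
Decoding vkmjl: v−2=t, k−3=h, m−4=i, j−5=e, l−6=f.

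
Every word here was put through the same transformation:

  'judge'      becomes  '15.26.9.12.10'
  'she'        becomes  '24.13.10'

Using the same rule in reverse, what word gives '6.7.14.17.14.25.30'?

Each letter is replaced by its alphabet position (a=1..z=26) + 5.
Decoding 6.7.14.17.14.25.30: 6→(6−5)÷1=1=a, 7→(7−5)÷1=2=b, 14→(14−5)÷1=9=i, 17→(17−5)÷1=12=l, 14→(14−5)÷1=9=i, 25→(25−5)÷1=20=t, 30→(30−5)÷1=25=y.

ability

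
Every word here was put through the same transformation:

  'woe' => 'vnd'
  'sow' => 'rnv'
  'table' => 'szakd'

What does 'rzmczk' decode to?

Each letter is shifted forward by 25 in the alphabet (a Caesar shift of +25).
Undoing it on rzmczk: r−25=s, z−25=a, m−25=n, c−25=d, z−25=a, k−25=l.

sandal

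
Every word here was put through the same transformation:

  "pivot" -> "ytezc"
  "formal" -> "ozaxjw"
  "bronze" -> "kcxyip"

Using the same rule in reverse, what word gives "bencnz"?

Shifts by position in pivot: pos 0: p→y (+9), pos 1: i→t (+11), pos 2: v→e (+9), pos 3: o→z (+11) — repeating every 2. It's a Vigenère-style cipher with numeric key [9,11]: position i shifts by key[i mod 2].
Undoing it on bencnz: b−9=s, e−11=t, n−9=e, c−11=r, n−9=e, z−11=o.

stereo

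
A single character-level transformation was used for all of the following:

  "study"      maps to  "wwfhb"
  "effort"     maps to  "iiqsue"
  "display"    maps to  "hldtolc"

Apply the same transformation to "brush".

Shifts by position in study: pos 0: s→w (+4), pos 1: t→w (+3), pos 2: u→f (+11), pos 3: d→h (+4), pos 4: y→b (+3) — repeating every 3. The shifts repeat in a cycle of length 3: positions 0,1,… shift by +4, +3, +11, then the pattern repeats.
Applying it to brush: b+4=f, r+3=u, u+11=f, s+4=w, h+3=k.

fufwk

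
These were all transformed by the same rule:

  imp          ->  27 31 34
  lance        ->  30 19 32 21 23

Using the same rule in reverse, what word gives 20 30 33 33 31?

Letters become their 1-based position plus 18 (so a→19, b→20, …).
Reversing it on 20 30 33 33 31: 20→(20−18)÷1=2=b, 30→(30−18)÷1=12=l, 33→(33−18)÷1=15=o, 33→(33−18)÷1=15=o, 31→(31−18)÷1=13=m.

bloom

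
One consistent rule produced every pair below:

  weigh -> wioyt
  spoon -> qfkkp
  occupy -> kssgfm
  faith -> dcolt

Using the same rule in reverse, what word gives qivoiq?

series

w(22)→w(22) and e(4)→i(8) fit y≡21x+2 (mod 26); the inverse of 21 mod 26 is 5. Each letter's alphabet position (a=0..z=25) is mapped through 21·x+2 mod 26 — an affine cipher.
Undoing it on qivoiq: q(16)→5·(16−2)≡18=s; i(8)→5·(8−2)≡4=e; v(21)→5·(21−2)≡17=r; o(14)→5·(14−2)≡8=i; i(8)→5·(8−2)≡4=e; q(16)→5·(16−2)≡18=s (all mod 26).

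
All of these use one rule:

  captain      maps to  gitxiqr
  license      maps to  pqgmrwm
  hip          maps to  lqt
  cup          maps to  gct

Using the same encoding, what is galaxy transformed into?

kipibc

The shift depends on letter class: consonant c→g is +4, but vowel a→i is +8. The rule splits by letter class: vowels +8, consonants +4.
For galaxy: g(cons)+4=k, a(vowel)+8=i, l(cons)+4=p, a(vowel)+8=i, x(cons)+4=b, y(cons)+4=c.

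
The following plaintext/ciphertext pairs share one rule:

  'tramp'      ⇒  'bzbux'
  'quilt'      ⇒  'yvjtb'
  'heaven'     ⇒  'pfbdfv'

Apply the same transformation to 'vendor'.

The shift depends on letter class: consonant t→b is +8, but vowel a→b is +1. The rule splits by letter class: vowels +1, consonants +8.
On vendor: v(cons)+8=d, e(vowel)+1=f, n(cons)+8=v, d(cons)+8=l, o(vowel)+1=p, r(cons)+8=z.

dfvlpz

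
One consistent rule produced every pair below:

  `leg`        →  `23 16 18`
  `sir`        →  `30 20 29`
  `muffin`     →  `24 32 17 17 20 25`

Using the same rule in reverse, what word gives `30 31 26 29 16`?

l is letter #12 and maps to 23: an offset of 11. Letters become their 1-based position plus 11 (so a→12, b→13, …).
Decoding 30 31 26 29 16: 30→(30−11)÷1=19=s, 31→(31−11)÷1=20=t, 26→(26−11)÷1=15=o, 29→(29−11)÷1=18=r, 16→(16−11)÷1=5=e.

store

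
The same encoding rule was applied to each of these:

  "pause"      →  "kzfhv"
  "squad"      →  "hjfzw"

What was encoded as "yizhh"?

This is the alphabet-reversal cipher (Atbash): a becomes z, b becomes y, etc.
Undoing it on yizhh: y↔b, i↔r, z↔a, h↔s, h↔s.

brass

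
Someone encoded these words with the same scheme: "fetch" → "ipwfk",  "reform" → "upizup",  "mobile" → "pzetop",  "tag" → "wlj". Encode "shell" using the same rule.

The shift depends on letter class: consonant f→i is +3, but vowel e→p is +11. The rule splits by letter class: vowels +11, consonants +3.
On shell: s(cons)+3=v, h(cons)+3=k, e(vowel)+11=p, l(cons)+3=o, l(cons)+3=o.

vkpoo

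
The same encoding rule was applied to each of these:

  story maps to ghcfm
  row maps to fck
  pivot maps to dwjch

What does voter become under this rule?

Compare letters: s→g is +14, t→h is +14, o→c is +14 — a constant shift. Each letter is shifted forward by 14 in the alphabet (a Caesar shift of +14).
For voter: v+14=j, o+14=c, t+14=h, e+14=s, r+14=f.

jchsf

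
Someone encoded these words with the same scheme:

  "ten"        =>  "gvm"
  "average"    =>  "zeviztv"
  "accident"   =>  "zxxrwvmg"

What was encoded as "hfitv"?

Each letter is replaced by its mirror in the alphabet: a↔z, b↔y, c↔x, and so on (the Atbash cipher).
Decoding hfitv: h↔s, f↔u, i↔r, t↔g, v↔e.

surge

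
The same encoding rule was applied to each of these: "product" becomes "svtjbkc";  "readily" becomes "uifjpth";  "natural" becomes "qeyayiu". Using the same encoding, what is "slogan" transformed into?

In product: p→s is +3, r→v is +4, o→t is +5, d→j is +6 — the shift increases by 1 each position. Each letter shifts forward by (position + 3), i.e. 3, 4, 5, … — the shift grows by one for each successive letter.
On slogan: s+3=v, l+4=p, o+5=t, g+6=m, a+7=h, n+8=v.

vptmhv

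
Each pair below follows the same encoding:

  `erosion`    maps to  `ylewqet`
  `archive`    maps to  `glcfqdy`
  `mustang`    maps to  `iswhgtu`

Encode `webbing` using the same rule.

oyrrqtu

e(4)→y(24) and r(17)→l(11) fit y≡11x+6 (mod 26); the inverse of 11 mod 26 is 19. Each letter's alphabet position (a=0..z=25) is mapped through 11·x+6 mod 26 — an affine cipher.
For webbing: w(22)→11·22+6≡14=o; e(4)→11·4+6≡24=y; b(1)→11·1+6≡17=r; b(1)→11·1+6≡17=r; i(8)→11·8+6≡16=q; n(13)→11·13+6≡19=t; g(6)→11·6+6≡20=u (all mod 26).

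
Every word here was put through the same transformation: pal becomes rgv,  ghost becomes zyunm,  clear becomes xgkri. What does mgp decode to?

Two steps: reverse the string, then apply a Caesar shift of +6.
Reversing it on mgp: shift back: m−6=g, g−6=a, p−6=j → gaj; then reverse → jag.

jag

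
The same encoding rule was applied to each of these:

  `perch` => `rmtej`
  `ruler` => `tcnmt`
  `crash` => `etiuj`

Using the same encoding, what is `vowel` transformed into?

xwymn

The shift depends on letter class: consonant p→r is +2, but vowel e→m is +8. Vowels shift forward by 8 and consonants shift forward by 2.
Applying it to vowel: v(cons)+2=x, o(vowel)+8=w, w(cons)+2=y, e(vowel)+8=m, l(cons)+2=n.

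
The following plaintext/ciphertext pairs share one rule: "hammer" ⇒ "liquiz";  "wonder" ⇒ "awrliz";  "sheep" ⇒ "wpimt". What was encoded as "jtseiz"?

flower

Shifts by position in hammer: pos 0: h→l (+4), pos 1: a→i (+8), pos 2: m→q (+4), pos 3: m→u (+8) — repeating every 2. It's a Vigenère-style cipher with numeric key [4,8]: position i shifts by key[i mod 2].
Reversing it on jtseiz: j−4=f, t−8=l, s−4=o, e−8=w, i−4=e, z−8=r.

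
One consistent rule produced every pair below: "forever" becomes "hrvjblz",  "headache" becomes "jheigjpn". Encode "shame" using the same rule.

ukerk

In forever: f→h is +2, o→r is +3, r→v is +4, e→j is +5 — the shift increases by 1 each position. Letter i (0-indexed) is shifted by i+2, so successive shifts are 2, 3, 4, ….
On shame: s+2=u, h+3=k, a+4=e, m+5=r, e+6=k.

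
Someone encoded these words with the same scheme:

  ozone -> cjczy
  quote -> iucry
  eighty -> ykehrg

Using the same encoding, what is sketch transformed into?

oqyrsh

o(14)→c(2) and z(25)→j(9) fit y≡3x+12 (mod 26); the inverse of 3 mod 26 is 9. Each letter's alphabet position (a=0..z=25) is mapped through 3·x+12 mod 26 — an affine cipher.
For sketch: s(18)→3·18+12≡14=o; k(10)→3·10+12≡16=q; e(4)→3·4+12≡24=y; t(19)→3·19+12≡17=r; c(2)→3·2+12≡18=s; h(7)→3·7+12≡7=h (all mod 26).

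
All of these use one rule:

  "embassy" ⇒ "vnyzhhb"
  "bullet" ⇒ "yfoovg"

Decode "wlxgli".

doctor

Each letter is replaced by its mirror in the alphabet: a↔z, b↔y, c↔x, and so on (the Atbash cipher).
Reversing it on wlxgli: w↔d, l↔o, x↔c, g↔t, l↔o, i↔r.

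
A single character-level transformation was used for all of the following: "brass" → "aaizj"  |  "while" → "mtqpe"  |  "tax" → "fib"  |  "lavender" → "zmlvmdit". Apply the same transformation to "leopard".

lzixwmt

The output letters match the input read backwards, each shifted +8: brass reversed is ssarb. Two steps: reverse the string, then apply a Caesar shift of +8.
For leopard: reverse → drapoel; then shift: d+8=l, r+8=z, a+8=i, p+8=x, o+8=w, e+8=m, l+8=t.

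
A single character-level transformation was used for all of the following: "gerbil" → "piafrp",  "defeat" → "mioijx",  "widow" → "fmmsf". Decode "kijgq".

Shifts by position in gerbil: pos 0: g→p (+9), pos 1: e→i (+4), pos 2: r→a (+9), pos 3: b→f (+4) — repeating every 2. It's a Vigenère-style cipher with numeric key [9,4]: position i shifts by key[i mod 2].
Decoding kijgq: k−9=b, i−4=e, j−9=a, g−4=c, q−9=h.

beach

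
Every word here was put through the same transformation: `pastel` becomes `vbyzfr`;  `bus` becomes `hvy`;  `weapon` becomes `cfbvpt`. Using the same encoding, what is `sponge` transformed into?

Vowels shift forward by 1 and consonants shift forward by 6.
For sponge: s(cons)+6=y, p(cons)+6=v, o(vowel)+1=p, n(cons)+6=t, g(cons)+6=m, e(vowel)+1=f.

yvptmf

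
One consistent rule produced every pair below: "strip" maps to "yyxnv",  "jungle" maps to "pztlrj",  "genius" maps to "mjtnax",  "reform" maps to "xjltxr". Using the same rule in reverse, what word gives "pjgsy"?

A repeating key of period 2 is used — shifts +6, +5 over and over.
Undoing it on pjgsy: p−6=j, j−5=e, g−6=a, s−5=n, y−6=s.

jeans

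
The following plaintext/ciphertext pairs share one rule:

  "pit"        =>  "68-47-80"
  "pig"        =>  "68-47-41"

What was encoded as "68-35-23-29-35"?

p(#16)→68 and i(#9)→47: differences scale by 3, so n = 3·pos + 20. Each letter becomes 3×(its alphabet position, a=1..z=26) + 20.
Reversing it on 68-35-23-29-35: 68→(68−20)÷3=16=p, 35→(35−20)÷3=5=e, 23→(23−20)÷3=1=a, 29→(29−20)÷3=3=c, 35→(35−20)÷3=5=e.

peace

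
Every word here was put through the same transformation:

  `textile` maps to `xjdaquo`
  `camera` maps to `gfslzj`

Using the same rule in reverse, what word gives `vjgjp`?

reach

In textile: t→x is +4, e→j is +5, x→d is +6, t→a is +7 — the shift increases by 1 each position. Letter i (0-indexed) is shifted by i+4, so successive shifts are 4, 5, 6, ….
Undoing it on vjgjp: v−4=r, j−5=e, g−6=a, j−7=c, p−8=h.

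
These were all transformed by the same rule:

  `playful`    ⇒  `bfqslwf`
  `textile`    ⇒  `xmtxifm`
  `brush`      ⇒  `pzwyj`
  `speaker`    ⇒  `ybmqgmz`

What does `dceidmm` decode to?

nominee

p(15)→b(1) and l(11)→f(5) fit y≡25x+16 (mod 26); the inverse of 25 mod 26 is 25. This is an affine cipher: with a=0,…,z=25, each position x becomes (25x+16) mod 26.
Decoding dceidmm: d(3)→25·(3−16)≡13=n; c(2)→25·(2−16)≡14=o; e(4)→25·(4−16)≡12=m; i(8)→25·(8−16)≡8=i; d(3)→25·(3−16)≡13=n; m(12)→25·(12−16)≡4=e; m(12)→25·(12−16)≡4=e (all mod 26).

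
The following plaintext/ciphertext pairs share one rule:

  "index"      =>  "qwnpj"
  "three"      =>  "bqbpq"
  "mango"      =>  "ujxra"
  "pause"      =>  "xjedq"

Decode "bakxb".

In index: i→q is +8, n→w is +9, d→n is +10, e→p is +11 — the shift increases by 1 each position. The shift increases by 1 at each position, starting from +8: 8, 9, 10, ….
Undoing it on bakxb: b−8=t, a−9=r, k−10=a, x−11=m, b−12=p.

tramp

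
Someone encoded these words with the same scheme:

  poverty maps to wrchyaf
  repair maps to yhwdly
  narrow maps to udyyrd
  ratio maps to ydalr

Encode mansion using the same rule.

The shift depends on letter class: consonant p→w is +7, but vowel o→r is +3. Two shifts are in play — +3 for a/e/i/o/u, +7 for every other letter.
On mansion: m(cons)+7=t, a(vowel)+3=d, n(cons)+7=u, s(cons)+7=z, i(vowel)+3=l, o(vowel)+3=r, n(cons)+7=u.

tduzlru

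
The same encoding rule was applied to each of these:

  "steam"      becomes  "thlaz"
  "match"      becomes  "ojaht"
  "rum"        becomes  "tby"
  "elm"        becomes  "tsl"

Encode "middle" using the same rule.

The output letters match the input read backwards, each shifted +7: steam reversed is maets. Two steps: reverse the string, then apply a Caesar shift of +7.
On middle: reverse → elddim; then shift: e+7=l, l+7=s, d+7=k, d+7=k, i+7=p, m+7=t.

lskkpt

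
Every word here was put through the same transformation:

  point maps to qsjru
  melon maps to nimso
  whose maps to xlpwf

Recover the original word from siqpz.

Shifts by position in point: pos 0: p→q (+1), pos 1: o→s (+4), pos 2: i→j (+1), pos 3: n→r (+4) — repeating every 2. It's a Vigenère-style cipher with numeric key [1,4]: position i shifts by key[i mod 2].
Decoding siqpz: s−1=r, i−4=e, q−1=p, p−4=l, z−1=y.

reply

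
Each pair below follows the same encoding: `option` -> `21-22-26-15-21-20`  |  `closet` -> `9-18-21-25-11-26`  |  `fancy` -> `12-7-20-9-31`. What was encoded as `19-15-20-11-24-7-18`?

The number is (letter's place in the alphabet, a=1) + 6.
Decoding 19-15-20-11-24-7-18: 19→(19−6)÷1=13=m, 15→(15−6)÷1=9=i, 20→(20−6)÷1=14=n, 11→(11−6)÷1=5=e, 24→(24−6)÷1=18=r, 7→(7−6)÷1=1=a, 18→(18−6)÷1=12=l.

mineral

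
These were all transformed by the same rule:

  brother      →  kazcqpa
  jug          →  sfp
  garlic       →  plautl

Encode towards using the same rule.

The shift depends on letter class: consonant b→k is +9, but vowel o→z is +11. Two shifts are in play — +11 for a/e/i/o/u, +9 for every other letter.
Applying it to towards: t(cons)+9=c, o(vowel)+11=z, w(cons)+9=f, a(vowel)+11=l, r(cons)+9=a, d(cons)+9=m, s(cons)+9=b.

czflamb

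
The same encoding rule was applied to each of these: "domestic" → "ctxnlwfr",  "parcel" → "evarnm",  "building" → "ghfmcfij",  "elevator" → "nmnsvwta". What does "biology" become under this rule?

d(3)→c(2) and o(14)→t(19) fit y≡11x+21 (mod 26); the inverse of 11 mod 26 is 19. Treating letters as 0–25, the rule is x ↦ 11x + 21 (mod 26).
For biology: b(1)→11·1+21≡6=g; i(8)→11·8+21≡5=f; o(14)→11·14+21≡19=t; l(11)→11·11+21≡12=m; o(14)→11·14+21≡19=t; g(6)→11·6+21≡9=j; y(24)→11·24+21≡25=z (all mod 26).

gftmtjz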